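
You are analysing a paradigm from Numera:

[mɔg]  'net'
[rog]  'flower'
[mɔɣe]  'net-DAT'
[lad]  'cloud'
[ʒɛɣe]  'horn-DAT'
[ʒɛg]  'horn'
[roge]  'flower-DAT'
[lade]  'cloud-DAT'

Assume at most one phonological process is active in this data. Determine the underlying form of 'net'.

/mɔɣ/

In [mɔg] and [mɔɣe] the final segment of 'net' alternates: [g] ~ [ɣ].
Compare 'flower', with invariant [g] in [rog] and [roge]: an analysis with underlying /g/ and a rule producing [ɣ] before the DAT suffix would wrongly predict alternation here too.
So /ɣ/ is underlying, and a rule of word-final hardening — voiced fricatives become stops word-finally — gives [g].
Hence 'net' is /mɔɣ/ underlyingly.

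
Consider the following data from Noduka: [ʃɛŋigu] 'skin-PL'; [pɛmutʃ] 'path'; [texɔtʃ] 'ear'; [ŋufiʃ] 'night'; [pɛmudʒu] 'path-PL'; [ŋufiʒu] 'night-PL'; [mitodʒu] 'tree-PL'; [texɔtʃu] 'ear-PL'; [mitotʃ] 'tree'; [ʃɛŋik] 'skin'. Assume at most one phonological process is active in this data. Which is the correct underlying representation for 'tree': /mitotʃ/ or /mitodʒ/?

'tree' shows [dʒ] ~ [tʃ] at the end of the stem ([mitodʒu] vs [mitotʃ]).
The stem 'ear' ([texɔtʃu], [texɔtʃ]) shows [tʃ] unchanged in both environments, so [tʃ] cannot be basic with [dʒ] derived before the PL suffix.
The alternation reflects word-final obstruent devoicing: voiced obstruents become voiceless word-finally. /dʒ/ is underlying.

/mitodʒ/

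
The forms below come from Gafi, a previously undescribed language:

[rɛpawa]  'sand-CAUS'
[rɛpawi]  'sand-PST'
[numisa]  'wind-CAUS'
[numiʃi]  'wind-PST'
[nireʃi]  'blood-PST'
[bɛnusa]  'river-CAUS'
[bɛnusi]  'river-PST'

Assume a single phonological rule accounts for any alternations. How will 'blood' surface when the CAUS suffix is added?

[niresa]

'wind' shows [s] ~ [ʃ] at the end of the stem ([numisa] vs [numiʃi]).
If /s/ were underlying and a rule turned it into [ʃ] before the PST suffix, 'river' would also alternate; but it has [s] in both [bɛnusa] and [bɛnusi].
Therefore /ʃ/ is basic and [s] is derived by depalatalization (palato-alveolar /ʃ/ becomes [s] when no front vowel follows).
The one attested form of 'blood', [nireʃi], shows underlying /nireʃ/. Applying the same rule when no front vowel follows gives [niresa].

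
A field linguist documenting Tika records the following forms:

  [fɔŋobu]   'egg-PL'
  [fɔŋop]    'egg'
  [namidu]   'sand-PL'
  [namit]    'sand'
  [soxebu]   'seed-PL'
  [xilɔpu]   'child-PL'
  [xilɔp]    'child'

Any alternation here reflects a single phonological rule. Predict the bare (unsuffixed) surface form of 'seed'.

[soxep]

In [fɔŋobu] and [fɔŋop] the final segment of 'egg' alternates: [b] ~ [p].
Compare 'child', with invariant [p] in [xilɔpu] and [xilɔp]: an analysis with underlying /p/ and a rule producing [b] before the PL suffix would wrongly predict alternation here too.
Therefore /b/ is basic and [p] is derived by word-final obstruent devoicing (voiced obstruents become voiceless word-finally).
From [soxebu] the stem 'seed' is /soxeb/; word-finally this yields [soxep].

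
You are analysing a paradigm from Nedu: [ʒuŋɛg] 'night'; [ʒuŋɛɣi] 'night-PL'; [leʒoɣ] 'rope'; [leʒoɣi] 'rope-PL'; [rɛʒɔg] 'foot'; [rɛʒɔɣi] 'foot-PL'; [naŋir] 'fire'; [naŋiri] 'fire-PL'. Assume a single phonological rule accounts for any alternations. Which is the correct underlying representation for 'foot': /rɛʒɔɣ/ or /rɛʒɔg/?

/rɛʒɔg/

The root 'foot' surfaces as [rɛʒɔg] and [rɛʒɔɣi], with a stem-final [g] ~ [ɣ] alternation.
But 'rope' keeps [ɣ] in both environments ([leʒoɣ], [leʒoɣi]), so there is no rule changing /ɣ/ to [g] in isolation.
So /g/ is underlying, and a rule of intervocalic spirantization — voiced stops become fricatives between vowels — gives [ɣ].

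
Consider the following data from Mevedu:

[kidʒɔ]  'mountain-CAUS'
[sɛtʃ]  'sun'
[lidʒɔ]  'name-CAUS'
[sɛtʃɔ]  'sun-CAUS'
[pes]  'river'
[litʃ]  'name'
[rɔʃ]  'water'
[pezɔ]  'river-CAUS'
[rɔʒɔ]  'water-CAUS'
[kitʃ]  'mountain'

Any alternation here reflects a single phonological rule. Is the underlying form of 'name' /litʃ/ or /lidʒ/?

The stem for 'name' ends in [tʃ] in [litʃ] but [dʒ] in [lidʒɔ].
The stem 'sun' ([sɛtʃ], [sɛtʃɔ]) shows [tʃ] unchanged in both environments, so [tʃ] cannot be basic with [dʒ] derived before the CAUS suffix.
The underlying segment must be /dʒ/; voiced obstruents become voiceless word-finally, yielding [tʃ] there.

/lidʒ/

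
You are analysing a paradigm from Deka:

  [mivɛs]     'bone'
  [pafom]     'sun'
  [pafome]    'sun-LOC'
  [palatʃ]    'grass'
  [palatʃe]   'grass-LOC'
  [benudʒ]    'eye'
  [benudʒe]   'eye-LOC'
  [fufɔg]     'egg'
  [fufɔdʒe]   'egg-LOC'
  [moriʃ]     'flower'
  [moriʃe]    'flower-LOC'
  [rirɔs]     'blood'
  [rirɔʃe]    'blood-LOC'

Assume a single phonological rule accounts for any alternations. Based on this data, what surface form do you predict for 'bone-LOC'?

The root 'blood' surfaces as [rirɔs] and [rirɔʃe], with a stem-final [s] ~ [ʃ] alternation.
Compare 'flower', with invariant [ʃ] in [moriʃ] and [moriʃe]: an analysis with underlying /ʃ/ and a rule producing [s] in isolation would wrongly predict alternation here too.
Therefore /s/ is basic and [ʃ] is derived by palatalization before a front vowel (/g/ and /s/ become palato-alveolar [dʒ] and [ʃ] before a front vowel).
The one attested form of 'bone', [mivɛs], shows underlying /mivɛs/. Applying the same rule before a front vowel gives [mivɛʃe].

[mivɛʃe]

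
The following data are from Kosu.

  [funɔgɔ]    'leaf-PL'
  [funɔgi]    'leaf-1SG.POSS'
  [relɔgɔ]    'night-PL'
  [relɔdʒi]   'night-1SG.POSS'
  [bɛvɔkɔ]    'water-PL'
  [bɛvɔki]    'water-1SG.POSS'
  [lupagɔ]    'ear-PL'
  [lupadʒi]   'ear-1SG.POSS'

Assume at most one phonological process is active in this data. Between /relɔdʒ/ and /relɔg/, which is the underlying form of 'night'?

/relɔdʒ/

The stem for 'night' ends in [g] in [relɔgɔ] but [dʒ] in [relɔdʒi].
Compare 'leaf', with invariant [g] in [funɔgɔ] and [funɔgi]: an analysis with underlying /g/ and a rule producing [dʒ] before the 1SG.POSS suffix would wrongly predict alternation here too.
The alternation reflects depalatalization: palato-alveolar /dʒ/ becomes [g] when no front vowel follows. /dʒ/ is underlying.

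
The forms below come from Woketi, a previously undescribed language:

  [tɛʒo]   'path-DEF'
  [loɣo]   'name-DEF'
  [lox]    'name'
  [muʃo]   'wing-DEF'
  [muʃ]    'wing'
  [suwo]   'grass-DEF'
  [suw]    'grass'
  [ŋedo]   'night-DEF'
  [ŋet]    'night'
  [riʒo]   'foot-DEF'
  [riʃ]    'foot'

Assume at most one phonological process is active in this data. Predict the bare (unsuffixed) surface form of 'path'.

The root 'foot' surfaces as [riʒo] and [riʃ], with a stem-final [ʒ] ~ [ʃ] alternation.
If /ʃ/ were underlying and a rule turned it into [ʒ] before the DEF suffix, 'wing' would also alternate; but it has [ʃ] in both [muʃo] and [muʃ].
The underlying segment must be /ʒ/; voiced obstruents become voiceless word-finally, yielding [ʃ] there.
From [tɛʒo] the stem 'path' is /tɛʒ/; word-finally this yields [tɛʃ].

[tɛʃ]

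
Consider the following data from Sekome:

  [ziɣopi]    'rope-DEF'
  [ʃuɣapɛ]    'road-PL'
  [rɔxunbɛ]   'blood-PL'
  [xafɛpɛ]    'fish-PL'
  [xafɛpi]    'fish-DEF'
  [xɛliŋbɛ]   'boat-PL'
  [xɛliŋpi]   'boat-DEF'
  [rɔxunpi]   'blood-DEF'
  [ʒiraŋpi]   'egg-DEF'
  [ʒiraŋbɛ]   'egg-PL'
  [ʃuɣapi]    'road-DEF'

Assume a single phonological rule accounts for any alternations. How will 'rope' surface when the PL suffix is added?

The PL morpheme has two allomorphs, [-bɛ] and [-pɛ].
The DEF suffix, which begins with [p], is invariant after every stem; so [p] is not altered by any rule here.
The PL suffix is therefore /-bɛ/ underlyingly, with post-vocalic devoicing: voiced stops become voiceless after a vowel.
After 'rope', which ends in a vowel, the suffix surfaces as [-pɛ], giving [ziɣopɛ].

[ziɣopɛ]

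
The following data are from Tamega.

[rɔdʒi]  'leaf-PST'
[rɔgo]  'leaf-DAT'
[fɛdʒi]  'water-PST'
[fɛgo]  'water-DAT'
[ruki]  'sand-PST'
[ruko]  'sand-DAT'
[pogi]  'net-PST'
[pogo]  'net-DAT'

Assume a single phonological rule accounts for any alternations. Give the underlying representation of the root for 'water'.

/fɛdʒ/

'water' shows [dʒ] ~ [g] at the end of the stem ([fɛdʒi] vs [fɛgo]).
Compare 'net', with invariant [g] in [pogi] and [pogo]: an analysis with underlying /g/ and a rule producing [dʒ] before the PST suffix would wrongly predict alternation here too.
Therefore /dʒ/ is basic and [g] is derived by depalatalization (palato-alveolar /dʒ/ becomes [g] when no front vowel follows).
The underlying form of 'water' is therefore /fɛdʒ/.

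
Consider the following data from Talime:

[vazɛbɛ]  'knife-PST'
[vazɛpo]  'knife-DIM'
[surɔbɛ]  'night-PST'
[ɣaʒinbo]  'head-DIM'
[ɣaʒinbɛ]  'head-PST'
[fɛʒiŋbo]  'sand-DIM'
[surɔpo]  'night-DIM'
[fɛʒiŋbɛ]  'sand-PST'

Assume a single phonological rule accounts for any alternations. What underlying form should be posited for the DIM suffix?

The DIM suffix surfaces as [-bo] and [-po], depending on the final segment of the stem.
By contrast the PST suffix keeps its initial [b] throughout — that segment must be underlying.
So the underlying form is /-po/, and voiceless stops become voiced after a nasal.

/-po/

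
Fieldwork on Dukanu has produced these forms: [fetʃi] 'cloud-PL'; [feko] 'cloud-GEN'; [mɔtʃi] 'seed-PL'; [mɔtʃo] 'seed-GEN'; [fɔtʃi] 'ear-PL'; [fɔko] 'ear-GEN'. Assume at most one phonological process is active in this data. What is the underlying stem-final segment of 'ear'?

/k/

In [fɔtʃi] and [fɔko] the final segment of 'ear' alternates: [tʃ] ~ [k].
Compare 'seed', with invariant [tʃ] in [mɔtʃi] and [mɔtʃo]: an analysis with underlying /tʃ/ and a rule producing [k] before the GEN suffix would wrongly predict alternation here too.
The underlying segment must be /k/; /k/ becomes palato-alveolar [tʃ] before a front vowel, yielding [tʃ] there.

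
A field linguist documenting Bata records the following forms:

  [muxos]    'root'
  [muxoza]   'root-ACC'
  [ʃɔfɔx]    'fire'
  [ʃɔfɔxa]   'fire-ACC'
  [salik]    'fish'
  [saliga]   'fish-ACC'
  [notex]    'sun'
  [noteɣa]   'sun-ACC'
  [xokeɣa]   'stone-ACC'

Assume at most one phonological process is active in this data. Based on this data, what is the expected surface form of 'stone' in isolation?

In [notex] and [noteɣa] the final segment of 'sun' alternates: [x] ~ [ɣ].
Compare 'fire', with invariant [x] in [ʃɔfɔx] and [ʃɔfɔxa]: an analysis with underlying /x/ and a rule producing [ɣ] before the ACC suffix would wrongly predict alternation here too.
The underlying segment must be /ɣ/; voiced obstruents become voiceless word-finally, yielding [x] there.
From [xokeɣa] the stem 'stone' is /xokeɣ/; word-finally this yields [xokex].

[xokex]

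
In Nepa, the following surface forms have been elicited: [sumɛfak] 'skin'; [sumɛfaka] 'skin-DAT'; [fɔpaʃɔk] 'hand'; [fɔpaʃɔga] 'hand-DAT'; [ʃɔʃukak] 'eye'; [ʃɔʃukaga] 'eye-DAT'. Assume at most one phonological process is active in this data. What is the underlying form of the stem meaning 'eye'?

/ʃɔʃukag/

The stem for 'eye' ends in [k] in [ʃɔʃukak] but [g] in [ʃɔʃukaga].
If /k/ were underlying and a rule turned it into [g] before the DAT suffix, 'skin' would also alternate; but it has [k] in both [sumɛfak] and [sumɛfaka].
So /g/ is underlying, and a rule of word-final obstruent devoicing — voiced obstruents become voiceless word-finally — gives [k].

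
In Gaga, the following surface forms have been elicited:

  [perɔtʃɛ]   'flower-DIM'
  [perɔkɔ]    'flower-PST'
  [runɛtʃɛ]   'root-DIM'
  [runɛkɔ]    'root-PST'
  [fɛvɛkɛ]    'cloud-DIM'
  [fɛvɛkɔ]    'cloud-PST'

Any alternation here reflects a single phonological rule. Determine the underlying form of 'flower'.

The stem for 'flower' ends in [tʃ] in [perɔtʃɛ] but [k] in [perɔkɔ].
The stem 'cloud' ([fɛvɛkɛ], [fɛvɛkɔ]) shows [k] unchanged in both environments, so [k] cannot be basic with [tʃ] derived before the DIM suffix.
The alternation reflects depalatalization: palato-alveolar /tʃ/ becomes [k] when no front vowel follows. /tʃ/ is underlying.

/perɔtʃ/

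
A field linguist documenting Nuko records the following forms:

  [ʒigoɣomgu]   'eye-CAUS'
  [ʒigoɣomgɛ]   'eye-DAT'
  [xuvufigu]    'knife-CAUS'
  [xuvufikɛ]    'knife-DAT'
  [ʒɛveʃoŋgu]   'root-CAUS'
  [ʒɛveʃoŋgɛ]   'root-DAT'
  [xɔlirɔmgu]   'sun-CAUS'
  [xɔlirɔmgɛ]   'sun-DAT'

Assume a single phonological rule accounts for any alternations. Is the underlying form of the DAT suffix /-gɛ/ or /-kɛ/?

The DAT morpheme has two allomorphs, [-gɛ] and [-kɛ].
By contrast the CAUS suffix keeps its initial [g] throughout — that segment must be underlying.
The DAT suffix is therefore /-kɛ/ underlyingly, with post-nasal voicing: voiceless stops become voiced after a nasal.

/-kɛ/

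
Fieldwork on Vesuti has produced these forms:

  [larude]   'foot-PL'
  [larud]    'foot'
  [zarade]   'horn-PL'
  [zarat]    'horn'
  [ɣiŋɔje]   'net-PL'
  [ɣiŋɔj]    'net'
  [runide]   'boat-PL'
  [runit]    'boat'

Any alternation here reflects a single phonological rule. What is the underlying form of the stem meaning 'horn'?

'horn' shows [d] ~ [t] at the end of the stem ([zarade] vs [zarat]).
The stem 'foot' ([larude], [larud]) shows [d] unchanged in both environments, so [d] cannot be basic with [t] derived in isolation.
Therefore /t/ is basic and [d] is derived by intervocalic voicing (voiceless stops become voiced between vowels).

/zarat/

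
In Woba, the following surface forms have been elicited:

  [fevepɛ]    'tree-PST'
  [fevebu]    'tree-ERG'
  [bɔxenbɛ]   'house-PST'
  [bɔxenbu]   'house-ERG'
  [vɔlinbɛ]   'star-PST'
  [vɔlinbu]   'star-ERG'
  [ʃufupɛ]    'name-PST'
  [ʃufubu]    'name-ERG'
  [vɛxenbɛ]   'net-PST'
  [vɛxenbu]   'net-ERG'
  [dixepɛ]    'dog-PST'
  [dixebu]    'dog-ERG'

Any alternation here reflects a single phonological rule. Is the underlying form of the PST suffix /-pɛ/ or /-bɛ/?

The PST suffix surfaces as [-bɛ] and [-pɛ], depending on the final segment of the stem.
By contrast the ERG suffix keeps its initial [b] throughout — that segment must be underlying.
The PST suffix is therefore /-pɛ/ underlyingly, with post-nasal voicing: voiceless stops become voiced after a nasal.

/-pɛ/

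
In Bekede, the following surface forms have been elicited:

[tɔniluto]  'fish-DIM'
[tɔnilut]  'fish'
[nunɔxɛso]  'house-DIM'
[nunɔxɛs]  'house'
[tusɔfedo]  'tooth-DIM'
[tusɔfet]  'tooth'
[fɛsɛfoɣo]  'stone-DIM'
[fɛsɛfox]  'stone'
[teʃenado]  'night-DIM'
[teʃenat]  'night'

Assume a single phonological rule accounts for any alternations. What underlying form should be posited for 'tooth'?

'tooth' shows [d] ~ [t] at the end of the stem ([tusɔfedo] vs [tusɔfet]).
But 'fish' keeps [t] in both environments ([tɔniluto], [tɔnilut]), so there is no rule changing /t/ to [d] before the DIM suffix.
The alternation reflects word-final obstruent devoicing: voiced obstruents become voiceless word-finally. /d/ is underlying.

/tusɔfed/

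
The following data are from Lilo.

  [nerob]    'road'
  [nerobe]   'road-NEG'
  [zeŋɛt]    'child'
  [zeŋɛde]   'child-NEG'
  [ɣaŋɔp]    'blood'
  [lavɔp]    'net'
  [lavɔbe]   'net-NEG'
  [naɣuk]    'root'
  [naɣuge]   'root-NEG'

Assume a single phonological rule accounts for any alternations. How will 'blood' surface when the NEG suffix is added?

In [lavɔp] and [lavɔbe] the final segment of 'net' alternates: [p] ~ [b].
If /b/ were underlying and a rule turned it into [p] in isolation, 'road' would also alternate; but it has [b] in both [nerob] and [nerobe].
The underlying segment must be /p/; voiceless stops become voiced between vowels, yielding [b] there.
The one attested form of 'blood', [ɣaŋɔp], shows underlying /ɣaŋɔp/. Applying the same rule between vowels gives [ɣaŋɔbe].

[ɣaŋɔbe]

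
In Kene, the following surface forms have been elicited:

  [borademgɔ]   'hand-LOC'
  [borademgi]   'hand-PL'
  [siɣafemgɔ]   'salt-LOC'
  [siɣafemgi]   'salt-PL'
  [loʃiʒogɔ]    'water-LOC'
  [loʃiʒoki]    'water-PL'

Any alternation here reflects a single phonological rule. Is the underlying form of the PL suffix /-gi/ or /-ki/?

The PL suffix surfaces as [-gi] and [-ki], depending on the final segment of the stem.
The LOC suffix, which begins with [g], is invariant after every stem; so [g] is not altered by any rule here.
The PL suffix is therefore /-ki/ underlyingly, with post-nasal voicing: voiceless stops become voiced after a nasal.

/-ki/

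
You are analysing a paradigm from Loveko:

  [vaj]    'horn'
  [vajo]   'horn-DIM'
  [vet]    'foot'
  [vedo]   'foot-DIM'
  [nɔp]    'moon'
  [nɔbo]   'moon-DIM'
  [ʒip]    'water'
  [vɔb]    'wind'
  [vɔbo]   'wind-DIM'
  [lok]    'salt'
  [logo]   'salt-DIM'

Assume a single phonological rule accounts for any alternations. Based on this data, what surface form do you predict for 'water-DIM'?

The stem for 'moon' ends in [p] in [nɔp] but [b] in [nɔbo].
But 'wind' keeps [b] in both environments ([vɔb], [vɔbo]), so there is no rule changing /b/ to [p] in isolation.
The underlying segment must be /p/; voiceless stops become voiced between vowels, yielding [b] there.
From [ʒip] the stem 'water' is /ʒip/; between vowels this yields [ʒibo].

[ʒibo]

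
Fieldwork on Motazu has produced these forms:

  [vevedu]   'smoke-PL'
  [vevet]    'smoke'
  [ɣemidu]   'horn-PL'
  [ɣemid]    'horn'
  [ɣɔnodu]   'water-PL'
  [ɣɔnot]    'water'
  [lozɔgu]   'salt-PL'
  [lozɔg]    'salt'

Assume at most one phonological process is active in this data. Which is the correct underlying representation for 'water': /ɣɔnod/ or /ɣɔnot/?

The stem for 'water' ends in [d] in [ɣɔnodu] but [t] in [ɣɔnot].
The stem 'horn' ([ɣemidu], [ɣemid]) shows [d] unchanged in both environments, so [d] cannot be basic with [t] derived in isolation.
Therefore /t/ is basic and [d] is derived by intervocalic voicing (voiceless stops become voiced between vowels).

/ɣɔnot/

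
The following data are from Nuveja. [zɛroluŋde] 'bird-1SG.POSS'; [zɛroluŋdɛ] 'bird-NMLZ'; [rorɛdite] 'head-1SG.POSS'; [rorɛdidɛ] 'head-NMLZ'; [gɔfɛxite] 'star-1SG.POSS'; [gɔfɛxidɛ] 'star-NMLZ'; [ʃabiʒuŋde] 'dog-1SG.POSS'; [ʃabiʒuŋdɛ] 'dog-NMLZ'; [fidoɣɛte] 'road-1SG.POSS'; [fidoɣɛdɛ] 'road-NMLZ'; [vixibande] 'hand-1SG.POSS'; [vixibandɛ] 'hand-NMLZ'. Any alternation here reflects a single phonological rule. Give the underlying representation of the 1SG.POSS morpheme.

The 1SG.POSS suffix surfaces as [-de] and [-te], depending on the final segment of the stem.
The NMLZ suffix, which begins with [d], is invariant after every stem; so [d] is not altered by any rule here.
So the underlying form is /-te/, and voiceless stops become voiced after a nasal.

/-te/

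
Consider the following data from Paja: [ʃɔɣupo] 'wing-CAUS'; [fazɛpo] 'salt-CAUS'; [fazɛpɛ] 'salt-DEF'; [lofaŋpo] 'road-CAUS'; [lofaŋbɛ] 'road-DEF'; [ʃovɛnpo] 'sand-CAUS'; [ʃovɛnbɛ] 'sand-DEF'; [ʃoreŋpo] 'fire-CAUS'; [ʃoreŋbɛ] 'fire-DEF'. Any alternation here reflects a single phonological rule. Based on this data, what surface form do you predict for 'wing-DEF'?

[ʃɔɣupɛ]

The DEF suffix surfaces as [-bɛ] and [-pɛ], depending on the final segment of the stem.
By contrast the CAUS suffix keeps its initial [p] throughout — that segment must be underlying.
So the underlying form is /-bɛ/, and voiced stops become voiceless after a vowel.
After 'wing', which ends in a vowel, the suffix surfaces as [-pɛ], giving [ʃɔɣupɛ].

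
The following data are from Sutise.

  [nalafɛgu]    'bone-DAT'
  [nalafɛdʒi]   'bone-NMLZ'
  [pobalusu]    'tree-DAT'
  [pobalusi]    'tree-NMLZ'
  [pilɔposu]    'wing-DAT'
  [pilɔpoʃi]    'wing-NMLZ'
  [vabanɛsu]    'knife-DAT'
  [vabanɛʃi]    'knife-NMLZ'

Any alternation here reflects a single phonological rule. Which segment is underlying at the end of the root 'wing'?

/ʃ/

In [pilɔposu] and [pilɔpoʃi] the final segment of 'wing' alternates: [s] ~ [ʃ].
If /s/ were underlying and a rule turned it into [ʃ] before the NMLZ suffix, 'tree' would also alternate; but it has [s] in both [pobalusu] and [pobalusi].
So /ʃ/ is underlying, and a rule of depalatalization — palato-alveolar /dʒ/ and /ʃ/ become [g] and [s] when no front vowel follows — gives [s].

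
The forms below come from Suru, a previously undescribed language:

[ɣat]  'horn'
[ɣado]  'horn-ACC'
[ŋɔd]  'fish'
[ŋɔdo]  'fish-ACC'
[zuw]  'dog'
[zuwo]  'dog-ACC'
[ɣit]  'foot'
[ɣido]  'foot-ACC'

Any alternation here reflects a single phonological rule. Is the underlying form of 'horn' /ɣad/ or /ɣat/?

In [ɣat] and [ɣado] the final segment of 'horn' alternates: [t] ~ [d].
Compare 'fish', with invariant [d] in [ŋɔd] and [ŋɔdo]: an analysis with underlying /d/ and a rule producing [t] in isolation would wrongly predict alternation here too.
The alternation reflects intervocalic voicing: voiceless stops become voiced between vowels. /t/ is underlying.

/ɣat/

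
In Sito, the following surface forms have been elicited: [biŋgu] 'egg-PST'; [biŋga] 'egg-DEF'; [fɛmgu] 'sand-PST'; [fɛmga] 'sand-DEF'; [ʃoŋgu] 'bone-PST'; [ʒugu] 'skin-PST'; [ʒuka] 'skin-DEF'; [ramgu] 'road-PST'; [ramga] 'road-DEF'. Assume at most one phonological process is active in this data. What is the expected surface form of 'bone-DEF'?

[ʃoŋga]

The DEF suffix surfaces as [-ga] and [-ka], depending on the final segment of the stem.
By contrast the PST suffix keeps its initial [g] throughout — that segment must be underlying.
The DEF suffix is therefore /-ka/ underlyingly, with post-nasal voicing: voiceless stops become voiced after a nasal.
After 'bone', which ends in a nasal, the suffix surfaces as [-ga], giving [ʃoŋga].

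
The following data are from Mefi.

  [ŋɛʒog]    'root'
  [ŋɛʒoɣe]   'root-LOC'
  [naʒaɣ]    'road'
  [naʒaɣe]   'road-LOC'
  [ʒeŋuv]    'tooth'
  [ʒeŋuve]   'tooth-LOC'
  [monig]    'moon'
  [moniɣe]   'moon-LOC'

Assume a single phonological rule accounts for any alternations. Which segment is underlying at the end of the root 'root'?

/g/

The root 'root' surfaces as [ŋɛʒog] and [ŋɛʒoɣe], with a stem-final [g] ~ [ɣ] alternation.
Compare 'road', with invariant [ɣ] in [naʒaɣ] and [naʒaɣe]: an analysis with underlying /ɣ/ and a rule producing [g] in isolation would wrongly predict alternation here too.
Therefore /g/ is basic and [ɣ] is derived by intervocalic spirantization (voiced stops become fricatives between vowels).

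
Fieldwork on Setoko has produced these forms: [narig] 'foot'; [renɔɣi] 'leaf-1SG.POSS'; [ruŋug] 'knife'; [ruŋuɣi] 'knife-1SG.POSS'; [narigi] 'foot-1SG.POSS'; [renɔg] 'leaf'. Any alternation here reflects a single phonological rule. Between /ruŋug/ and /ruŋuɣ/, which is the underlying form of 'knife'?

The root 'knife' surfaces as [ruŋuɣi] and [ruŋug], with a stem-final [ɣ] ~ [g] alternation.
But 'foot' keeps [g] in both environments ([narigi], [narig]), so there is no rule changing /g/ to [ɣ] before the 1SG.POSS suffix.
Therefore /ɣ/ is basic and [g] is derived by word-final hardening (voiced fricatives become stops word-finally).

/ruŋuɣ/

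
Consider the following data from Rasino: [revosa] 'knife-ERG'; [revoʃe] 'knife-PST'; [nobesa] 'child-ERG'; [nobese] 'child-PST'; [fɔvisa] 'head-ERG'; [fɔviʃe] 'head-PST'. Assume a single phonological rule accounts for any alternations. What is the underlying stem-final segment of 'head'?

The stem for 'head' ends in [s] in [fɔvisa] but [ʃ] in [fɔviʃe].
The stem 'child' ([nobesa], [nobese]) shows [s] unchanged in both environments, so [s] cannot be basic with [ʃ] derived before the PST suffix.
The alternation reflects depalatalization: palato-alveolar /ʃ/ becomes [s] when no front vowel follows. /ʃ/ is underlying.

/ʃ/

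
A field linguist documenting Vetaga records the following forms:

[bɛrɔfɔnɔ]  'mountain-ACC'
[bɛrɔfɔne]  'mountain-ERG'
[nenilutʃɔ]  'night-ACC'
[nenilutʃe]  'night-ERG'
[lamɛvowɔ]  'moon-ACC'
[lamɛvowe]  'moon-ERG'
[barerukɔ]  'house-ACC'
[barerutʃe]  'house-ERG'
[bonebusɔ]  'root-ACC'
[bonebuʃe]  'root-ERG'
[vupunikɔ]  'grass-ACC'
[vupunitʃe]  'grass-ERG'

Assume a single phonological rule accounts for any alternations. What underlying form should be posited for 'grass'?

/vupunik/

The stem for 'grass' ends in [k] in [vupunikɔ] but [tʃ] in [vupunitʃe].
The stem 'night' ([nenilutʃɔ], [nenilutʃe]) shows [tʃ] unchanged in both environments, so [tʃ] cannot be basic with [k] derived before the ACC suffix.
Therefore /k/ is basic and [tʃ] is derived by palatalization before a front vowel (/k/ and /s/ become palato-alveolar [tʃ] and [ʃ] before a front vowel).
So 'grass' = /vupunik/.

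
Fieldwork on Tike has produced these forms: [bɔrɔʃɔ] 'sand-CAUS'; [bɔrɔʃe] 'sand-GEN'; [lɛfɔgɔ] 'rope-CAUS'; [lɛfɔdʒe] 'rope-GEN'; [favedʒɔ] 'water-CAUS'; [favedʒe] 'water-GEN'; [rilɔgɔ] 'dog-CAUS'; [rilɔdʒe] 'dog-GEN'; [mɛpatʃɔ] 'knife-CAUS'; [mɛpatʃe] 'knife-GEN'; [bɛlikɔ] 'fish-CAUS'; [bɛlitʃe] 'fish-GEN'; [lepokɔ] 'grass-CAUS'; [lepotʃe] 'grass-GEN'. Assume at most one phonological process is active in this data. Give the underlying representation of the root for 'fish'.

/bɛlik/

'fish' shows [k] ~ [tʃ] at the end of the stem ([bɛlikɔ] vs [bɛlitʃe]).
If /tʃ/ were underlying and a rule turned it into [k] before the CAUS suffix, 'knife' would also alternate; but it has [tʃ] in both [mɛpatʃɔ] and [mɛpatʃe].
The alternation reflects palatalization before a front vowel: /k/ and /g/ become palato-alveolar [tʃ] and [dʒ] before a front vowel. /k/ is underlying.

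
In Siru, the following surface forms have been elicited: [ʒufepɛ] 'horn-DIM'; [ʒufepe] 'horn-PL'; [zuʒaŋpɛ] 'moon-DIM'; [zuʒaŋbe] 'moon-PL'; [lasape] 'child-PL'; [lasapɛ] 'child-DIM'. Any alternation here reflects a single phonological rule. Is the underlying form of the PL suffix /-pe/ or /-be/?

/-be/

The PL suffix surfaces as [-be] and [-pe], depending on the final segment of the stem.
The DIM suffix, which begins with [p], is invariant after every stem; so [p] is not altered by any rule here.
The PL suffix is therefore /-be/ underlyingly, with post-vocalic devoicing: voiced stops become voiceless after a vowel.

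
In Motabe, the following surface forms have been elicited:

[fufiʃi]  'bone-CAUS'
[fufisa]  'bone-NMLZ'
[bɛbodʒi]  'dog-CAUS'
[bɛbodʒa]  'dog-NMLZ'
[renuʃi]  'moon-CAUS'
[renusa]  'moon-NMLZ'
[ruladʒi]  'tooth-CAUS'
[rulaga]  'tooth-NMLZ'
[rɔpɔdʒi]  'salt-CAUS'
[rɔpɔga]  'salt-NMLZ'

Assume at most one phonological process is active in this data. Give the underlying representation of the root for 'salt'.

/rɔpɔg/

In [rɔpɔdʒi] and [rɔpɔga] the final segment of 'salt' alternates: [dʒ] ~ [g].
The stem 'dog' ([bɛbodʒi], [bɛbodʒa]) shows [dʒ] unchanged in both environments, so [dʒ] cannot be basic with [g] derived before the NMLZ suffix.
The underlying segment must be /g/; /g/ and /s/ become palato-alveolar [dʒ] and [ʃ] before a front vowel, yielding [dʒ] there.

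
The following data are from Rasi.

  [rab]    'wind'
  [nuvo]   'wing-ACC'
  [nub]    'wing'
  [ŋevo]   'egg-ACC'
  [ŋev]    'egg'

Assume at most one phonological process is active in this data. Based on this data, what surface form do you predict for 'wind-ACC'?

The root 'wing' surfaces as [nuvo] and [nub], with a stem-final [v] ~ [b] alternation.
But 'egg' keeps [v] in both environments ([ŋevo], [ŋev]), so there is no rule changing /v/ to [b] in isolation.
Therefore /b/ is basic and [v] is derived by intervocalic spirantization (voiced stops become fricatives between vowels).
The one attested form of 'wind', [rab], shows underlying /rab/. Applying the same rule between vowels gives [ravo].

[ravo]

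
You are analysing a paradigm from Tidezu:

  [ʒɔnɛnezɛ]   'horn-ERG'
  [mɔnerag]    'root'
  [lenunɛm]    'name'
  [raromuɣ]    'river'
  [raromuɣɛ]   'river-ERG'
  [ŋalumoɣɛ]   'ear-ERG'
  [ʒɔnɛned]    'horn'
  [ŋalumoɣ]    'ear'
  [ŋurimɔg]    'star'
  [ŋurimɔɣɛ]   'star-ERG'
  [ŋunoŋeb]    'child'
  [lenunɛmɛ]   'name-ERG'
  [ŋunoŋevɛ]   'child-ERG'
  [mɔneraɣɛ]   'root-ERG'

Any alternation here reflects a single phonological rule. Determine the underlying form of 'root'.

/mɔnerag/

The root 'root' surfaces as [mɔnerag] and [mɔneraɣɛ], with a stem-final [g] ~ [ɣ] alternation.
The stem 'ear' ([ŋalumoɣ], [ŋalumoɣɛ]) shows [ɣ] unchanged in both environments, so [ɣ] cannot be basic with [g] derived in isolation.
The alternation reflects intervocalic spirantization: voiced stops become fricatives between vowels. /g/ is underlying.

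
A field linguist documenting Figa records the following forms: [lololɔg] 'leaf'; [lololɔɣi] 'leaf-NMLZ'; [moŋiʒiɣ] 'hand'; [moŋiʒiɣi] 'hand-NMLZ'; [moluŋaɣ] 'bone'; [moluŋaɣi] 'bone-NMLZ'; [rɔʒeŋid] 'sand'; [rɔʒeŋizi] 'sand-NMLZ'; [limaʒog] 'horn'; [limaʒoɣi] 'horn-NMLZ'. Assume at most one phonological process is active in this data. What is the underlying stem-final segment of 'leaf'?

/g/

'leaf' shows [g] ~ [ɣ] at the end of the stem ([lololɔg] vs [lololɔɣi]).
Compare 'bone', with invariant [ɣ] in [moluŋaɣ] and [moluŋaɣi]: an analysis with underlying /ɣ/ and a rule producing [g] in isolation would wrongly predict alternation here too.
The underlying segment must be /g/; voiced stops become fricatives between vowels, yielding [ɣ] there.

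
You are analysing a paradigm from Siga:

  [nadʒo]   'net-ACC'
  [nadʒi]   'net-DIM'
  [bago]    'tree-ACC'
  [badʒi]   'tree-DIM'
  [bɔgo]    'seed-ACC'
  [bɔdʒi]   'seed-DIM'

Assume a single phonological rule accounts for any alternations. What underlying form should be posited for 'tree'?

The root 'tree' surfaces as [bago] and [badʒi], with a stem-final [g] ~ [dʒ] alternation.
The stem 'net' ([nadʒo], [nadʒi]) shows [dʒ] unchanged in both environments, so [dʒ] cannot be basic with [g] derived before the ACC suffix.
The alternation reflects palatalization before a front vowel: /g/ becomes palato-alveolar [dʒ] before a front vowel. /g/ is underlying.
Hence 'tree' is /bag/ underlyingly.

/bag/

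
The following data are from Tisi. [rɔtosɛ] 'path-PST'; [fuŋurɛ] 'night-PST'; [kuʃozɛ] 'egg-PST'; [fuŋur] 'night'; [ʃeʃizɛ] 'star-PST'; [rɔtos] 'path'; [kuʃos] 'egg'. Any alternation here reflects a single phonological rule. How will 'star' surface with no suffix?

[ʃeʃis]

The stem for 'egg' ends in [z] in [kuʃozɛ] but [s] in [kuʃos].
The stem 'path' ([rɔtosɛ], [rɔtos]) shows [s] unchanged in both environments, so [s] cannot be basic with [z] derived before the PST suffix.
The alternation reflects word-final obstruent devoicing: voiced obstruents become voiceless word-finally. /z/ is underlying.
The one attested form of 'star', [ʃeʃizɛ], shows underlying /ʃeʃiz/. Applying the same rule word-finally gives [ʃeʃis].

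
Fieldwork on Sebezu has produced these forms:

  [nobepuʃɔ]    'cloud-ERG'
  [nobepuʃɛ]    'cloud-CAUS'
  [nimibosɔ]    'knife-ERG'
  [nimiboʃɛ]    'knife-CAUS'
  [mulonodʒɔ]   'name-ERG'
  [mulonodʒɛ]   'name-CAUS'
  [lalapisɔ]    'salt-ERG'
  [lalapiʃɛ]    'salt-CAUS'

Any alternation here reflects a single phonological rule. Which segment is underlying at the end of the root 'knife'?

'knife' shows [s] ~ [ʃ] at the end of the stem ([nimibosɔ] vs [nimiboʃɛ]).
But 'cloud' keeps [ʃ] in both environments ([nobepuʃɔ], [nobepuʃɛ]), so there is no rule changing /ʃ/ to [s] before the ERG suffix.
So /s/ is underlying, and a rule of palatalization before a front vowel — /s/ becomes palato-alveolar [ʃ] before a front vowel — gives [ʃ].

/s/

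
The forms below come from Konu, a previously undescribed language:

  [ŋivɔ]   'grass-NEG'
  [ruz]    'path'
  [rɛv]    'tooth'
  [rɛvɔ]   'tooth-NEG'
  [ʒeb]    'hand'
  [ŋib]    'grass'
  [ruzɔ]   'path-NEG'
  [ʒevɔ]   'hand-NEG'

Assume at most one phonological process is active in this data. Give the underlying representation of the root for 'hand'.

/ʒeb/

The stem for 'hand' ends in [v] in [ʒevɔ] but [b] in [ʒeb].
But 'tooth' keeps [v] in both environments ([rɛvɔ], [rɛv]), so there is no rule changing /v/ to [b] in isolation.
The underlying segment must be /b/; voiced stops become fricatives between vowels, yielding [v] there.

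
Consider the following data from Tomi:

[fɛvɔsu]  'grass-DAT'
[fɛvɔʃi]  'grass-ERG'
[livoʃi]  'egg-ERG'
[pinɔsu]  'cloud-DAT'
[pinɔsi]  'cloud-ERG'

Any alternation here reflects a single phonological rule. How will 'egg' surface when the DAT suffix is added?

[livosu]

In [fɛvɔsu] and [fɛvɔʃi] the final segment of 'grass' alternates: [s] ~ [ʃ].
If /s/ were underlying and a rule turned it into [ʃ] before the ERG suffix, 'cloud' would also alternate; but it has [s] in both [pinɔsu] and [pinɔsi].
The underlying segment must be /ʃ/; palato-alveolar /ʃ/ becomes [s] when no front vowel follows, yielding [s] there.
The one attested form of 'egg', [livoʃi], shows underlying /livoʃ/. Applying the same rule when no front vowel follows gives [livosu].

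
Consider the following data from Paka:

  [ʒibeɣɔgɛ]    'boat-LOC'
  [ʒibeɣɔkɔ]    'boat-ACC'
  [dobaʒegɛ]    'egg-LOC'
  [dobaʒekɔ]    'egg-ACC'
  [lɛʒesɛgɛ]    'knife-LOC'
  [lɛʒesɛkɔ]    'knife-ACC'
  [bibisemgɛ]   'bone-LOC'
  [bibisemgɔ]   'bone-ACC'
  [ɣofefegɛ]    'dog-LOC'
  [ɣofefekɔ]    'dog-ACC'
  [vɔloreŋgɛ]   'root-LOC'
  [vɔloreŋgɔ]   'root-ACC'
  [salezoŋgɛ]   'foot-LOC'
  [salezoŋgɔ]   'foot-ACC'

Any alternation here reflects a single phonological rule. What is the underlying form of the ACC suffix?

/-kɔ/

The ACC suffix surfaces as [-gɔ] and [-kɔ], depending on the final segment of the stem.
By contrast the LOC suffix keeps its initial [g] throughout — that segment must be underlying.
The ACC suffix is therefore /-kɔ/ underlyingly, with post-nasal voicing: voiceless stops become voiced after a nasal.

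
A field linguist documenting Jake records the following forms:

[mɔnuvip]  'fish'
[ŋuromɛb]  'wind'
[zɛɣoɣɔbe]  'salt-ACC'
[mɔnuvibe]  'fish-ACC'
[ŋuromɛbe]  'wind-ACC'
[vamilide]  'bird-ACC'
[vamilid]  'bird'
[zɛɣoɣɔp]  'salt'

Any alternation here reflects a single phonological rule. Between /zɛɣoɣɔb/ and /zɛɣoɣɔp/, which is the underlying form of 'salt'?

/zɛɣoɣɔp/

The stem for 'salt' ends in [b] in [zɛɣoɣɔbe] but [p] in [zɛɣoɣɔp].
Compare 'wind', with invariant [b] in [ŋuromɛbe] and [ŋuromɛb]: an analysis with underlying /b/ and a rule producing [p] in isolation would wrongly predict alternation here too.
The alternation reflects intervocalic voicing: voiceless stops become voiced between vowels. /p/ is underlying.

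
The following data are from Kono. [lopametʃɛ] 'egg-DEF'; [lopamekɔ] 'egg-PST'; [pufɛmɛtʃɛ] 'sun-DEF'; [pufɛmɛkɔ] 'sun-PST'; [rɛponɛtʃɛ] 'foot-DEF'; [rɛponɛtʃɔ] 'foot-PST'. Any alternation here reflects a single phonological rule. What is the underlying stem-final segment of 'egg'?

The stem for 'egg' ends in [tʃ] in [lopametʃɛ] but [k] in [lopamekɔ].
But 'foot' keeps [tʃ] in both environments ([rɛponɛtʃɛ], [rɛponɛtʃɔ]), so there is no rule changing /tʃ/ to [k] before the PST suffix.
The alternation reflects palatalization before a front vowel: /k/ becomes palato-alveolar [tʃ] before a front vowel. /k/ is underlying.

/k/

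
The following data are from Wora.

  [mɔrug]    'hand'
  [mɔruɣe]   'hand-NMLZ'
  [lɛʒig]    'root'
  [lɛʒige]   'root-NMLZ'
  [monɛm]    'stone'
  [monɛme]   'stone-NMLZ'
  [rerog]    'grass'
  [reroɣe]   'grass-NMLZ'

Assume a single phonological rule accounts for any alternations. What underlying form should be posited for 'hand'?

The stem for 'hand' ends in [g] in [mɔrug] but [ɣ] in [mɔruɣe].
The stem 'root' ([lɛʒig], [lɛʒige]) shows [g] unchanged in both environments, so [g] cannot be basic with [ɣ] derived before the NMLZ suffix.
The alternation reflects word-final hardening: voiced fricatives become stops word-finally. /ɣ/ is underlying.
The underlying form of 'hand' is therefore /mɔruɣ/.

/mɔruɣ/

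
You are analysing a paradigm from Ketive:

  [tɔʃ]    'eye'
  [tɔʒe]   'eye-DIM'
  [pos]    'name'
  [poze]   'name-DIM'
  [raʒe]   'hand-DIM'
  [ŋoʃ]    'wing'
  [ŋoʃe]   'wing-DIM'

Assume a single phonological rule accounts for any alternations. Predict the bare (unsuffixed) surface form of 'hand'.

[raʃ]

In [tɔʃ] and [tɔʒe] the final segment of 'eye' alternates: [ʃ] ~ [ʒ].
Compare 'wing', with invariant [ʃ] in [ŋoʃ] and [ŋoʃe]: an analysis with underlying /ʃ/ and a rule producing [ʒ] before the DIM suffix would wrongly predict alternation here too.
The underlying segment must be /ʒ/; voiced obstruents become voiceless word-finally, yielding [ʃ] there.
The one attested form of 'hand', [raʒe], shows underlying /raʒ/. Applying the same rule word-finally gives [raʃ].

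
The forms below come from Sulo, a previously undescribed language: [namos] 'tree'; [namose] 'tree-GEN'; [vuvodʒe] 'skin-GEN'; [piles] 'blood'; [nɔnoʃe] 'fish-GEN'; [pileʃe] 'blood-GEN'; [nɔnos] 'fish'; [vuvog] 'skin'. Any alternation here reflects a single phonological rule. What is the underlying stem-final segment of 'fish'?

In [nɔnoʃe] and [nɔnos] the final segment of 'fish' alternates: [ʃ] ~ [s].
Compare 'tree', with invariant [s] in [namose] and [namos]: an analysis with underlying /s/ and a rule producing [ʃ] before the GEN suffix would wrongly predict alternation here too.
The alternation reflects depalatalization: palato-alveolar /dʒ/ and /ʃ/ become [g] and [s] when no front vowel follows. /ʃ/ is underlying.

/ʃ/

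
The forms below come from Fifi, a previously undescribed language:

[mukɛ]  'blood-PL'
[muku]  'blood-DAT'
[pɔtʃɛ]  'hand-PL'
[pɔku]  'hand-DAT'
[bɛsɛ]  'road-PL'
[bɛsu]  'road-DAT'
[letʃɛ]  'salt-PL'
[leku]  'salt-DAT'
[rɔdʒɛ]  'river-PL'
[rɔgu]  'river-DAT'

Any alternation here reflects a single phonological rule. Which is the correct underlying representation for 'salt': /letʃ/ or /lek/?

'salt' shows [tʃ] ~ [k] at the end of the stem ([letʃɛ] vs [leku]).
Compare 'blood', with invariant [k] in [mukɛ] and [muku]: an analysis with underlying /k/ and a rule producing [tʃ] before the PL suffix would wrongly predict alternation here too.
So /tʃ/ is underlying, and a rule of depalatalization — palato-alveolar /tʃ/ and /dʒ/ become [k] and [g] when no front vowel follows — gives [k].

/letʃ/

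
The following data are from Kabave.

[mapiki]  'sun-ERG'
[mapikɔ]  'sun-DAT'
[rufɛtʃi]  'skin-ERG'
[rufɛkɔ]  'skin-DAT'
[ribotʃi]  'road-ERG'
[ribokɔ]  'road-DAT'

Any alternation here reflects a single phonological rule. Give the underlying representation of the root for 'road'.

/ribotʃ/

'road' shows [tʃ] ~ [k] at the end of the stem ([ribotʃi] vs [ribokɔ]).
The stem 'sun' ([mapiki], [mapikɔ]) shows [k] unchanged in both environments, so [k] cannot be basic with [tʃ] derived before the ERG suffix.
So /tʃ/ is underlying, and a rule of depalatalization — palato-alveolar /tʃ/ becomes [k] when no front vowel follows — gives [k].
Hence 'road' is /ribotʃ/ underlyingly.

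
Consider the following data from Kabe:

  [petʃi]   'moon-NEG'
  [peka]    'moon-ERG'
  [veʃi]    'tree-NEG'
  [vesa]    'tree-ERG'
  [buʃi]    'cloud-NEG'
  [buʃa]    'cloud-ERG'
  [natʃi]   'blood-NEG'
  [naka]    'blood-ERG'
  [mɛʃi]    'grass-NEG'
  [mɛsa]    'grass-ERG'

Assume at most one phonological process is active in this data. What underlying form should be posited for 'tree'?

The stem for 'tree' ends in [ʃ] in [veʃi] but [s] in [vesa].
But 'cloud' keeps [ʃ] in both environments ([buʃi], [buʃa]), so there is no rule changing /ʃ/ to [s] before the ERG suffix.
The alternation reflects palatalization before a front vowel: /k/ and /s/ become palato-alveolar [tʃ] and [ʃ] before a front vowel. /s/ is underlying.

/ves/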